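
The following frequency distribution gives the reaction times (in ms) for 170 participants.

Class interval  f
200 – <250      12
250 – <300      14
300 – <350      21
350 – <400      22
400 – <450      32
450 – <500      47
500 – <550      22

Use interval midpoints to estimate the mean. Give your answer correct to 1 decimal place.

406.5

Midpoints: 225, 275, 325, 375, 425, 475, 525
Σfm = 12×225 + 14×275 + 21×325 + 22×375 + 32×425 + 47×475 + 22×525 = 69100
n = Σf = 170
Mean = 69100 / 170 = 406.4706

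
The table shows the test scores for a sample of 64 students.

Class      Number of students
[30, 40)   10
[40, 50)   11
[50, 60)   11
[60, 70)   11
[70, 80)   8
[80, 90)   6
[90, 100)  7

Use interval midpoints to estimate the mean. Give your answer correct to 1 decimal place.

Midpoints: 35, 45, 55, 65, 75, 85, 95
Σfm = 10×35 + 11×45 + 11×55 + 11×65 + 8×75 + 6×85 + 7×95 = 3940
n = Σf = 64
Mean = 3940 / 64 = 61.5625

61.6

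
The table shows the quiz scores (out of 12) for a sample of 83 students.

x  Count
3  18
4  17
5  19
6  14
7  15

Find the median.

5

Cumulative frequencies: 18, 35, 54, 68, 83
n = 83, so the median is the value in position (n+1)/2 = 42.
Position 42 falls at value 5.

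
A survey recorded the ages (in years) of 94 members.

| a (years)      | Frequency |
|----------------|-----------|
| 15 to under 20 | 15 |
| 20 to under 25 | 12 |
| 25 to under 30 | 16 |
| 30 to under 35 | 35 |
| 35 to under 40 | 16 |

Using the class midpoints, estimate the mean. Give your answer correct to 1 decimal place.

Midpoints: 17.5, 22.5, 27.5, 32.5, 37.5
Σfm = 15×17.5 + 12×22.5 + 16×27.5 + 35×32.5 + 16×37.5 = 2710
n = Σf = 94
Mean = 2710 / 94 = 28.8298

28.8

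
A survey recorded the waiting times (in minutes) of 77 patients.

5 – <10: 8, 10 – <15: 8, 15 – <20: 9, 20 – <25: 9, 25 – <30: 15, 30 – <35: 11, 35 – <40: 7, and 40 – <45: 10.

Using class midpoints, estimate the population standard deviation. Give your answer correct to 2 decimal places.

10.87

Midpoints: 7.5, 12.5, 17.5, 22.5, 27.5, 32.5, 37.5, 42.5
n = 77, Σfm = 1977.5, mean = 25.6818
Σfm² = 59881.25
Σf(m − x̄)² = Σfm² − (Σfm)²/n = 59881.25 − 1977.5²/77 = 9095.4545
Population variance = 9095.4545 / 77 = 118.1228
Standard deviation = √118.1228 = 10.8684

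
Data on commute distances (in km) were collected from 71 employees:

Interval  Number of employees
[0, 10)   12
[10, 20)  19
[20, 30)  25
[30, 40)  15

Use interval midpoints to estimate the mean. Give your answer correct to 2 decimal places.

21.06

Midpoints: 5, 15, 25, 35
Σfm = 12×5 + 19×15 + 25×25 + 15×35 = 1495
n = Σf = 71
Mean = 1495 / 71 = 21.0563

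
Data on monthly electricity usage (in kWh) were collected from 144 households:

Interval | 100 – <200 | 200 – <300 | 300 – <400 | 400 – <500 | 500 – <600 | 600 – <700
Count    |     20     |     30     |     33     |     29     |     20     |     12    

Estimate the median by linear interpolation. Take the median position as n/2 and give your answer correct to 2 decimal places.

366.67

Cumulative frequencies: 20, 50, 83, 112, 132, 144
n = 144; position = n/2 = 72.
This falls in the class 300 – <400: L = 300, F = 50, f = 33, h = 100.
Median ≈ 300 + ((72 − 50) / 33) × 100 = 366.6667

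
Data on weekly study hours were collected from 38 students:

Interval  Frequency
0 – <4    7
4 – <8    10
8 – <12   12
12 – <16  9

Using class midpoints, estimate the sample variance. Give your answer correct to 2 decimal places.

17.76

Midpoints: 2, 6, 10, 14
n = 38, Σfm = 320, mean = 8.4211
Σfm² = 3352
Σf(m − x̄)² = Σfm² − (Σfm)²/n = 3352 − 320²/38 = 657.2632
Sample variance = 657.2632 / 37 = 17.7639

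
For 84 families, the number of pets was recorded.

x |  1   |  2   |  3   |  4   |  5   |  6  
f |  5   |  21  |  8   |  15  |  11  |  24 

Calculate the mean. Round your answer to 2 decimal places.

3.93

Values: 1, 2, 3, 4, 5, 6
Σfx = 5×1 + 21×2 + 8×3 + 15×4 + 11×5 + 24×6 = 330
n = Σf = 84
Mean = 330 / 84 = 3.9286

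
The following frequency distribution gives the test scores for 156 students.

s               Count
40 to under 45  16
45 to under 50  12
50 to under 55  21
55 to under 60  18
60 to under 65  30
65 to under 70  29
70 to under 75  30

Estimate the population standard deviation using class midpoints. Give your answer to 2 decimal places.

Midpoints: 42.5, 47.5, 52.5, 57.5, 62.5, 67.5, 72.5
n = 156, Σfm = 9395, mean = 60.2244
Σfm² = 580375
Σf(m − x̄)² = Σfm² − (Σfm)²/n = 580375 − 9395²/156 = 14567.1474
Population variance = 14567.1474 / 156 = 93.3792
Standard deviation = √93.3792 = 9.6633

9.66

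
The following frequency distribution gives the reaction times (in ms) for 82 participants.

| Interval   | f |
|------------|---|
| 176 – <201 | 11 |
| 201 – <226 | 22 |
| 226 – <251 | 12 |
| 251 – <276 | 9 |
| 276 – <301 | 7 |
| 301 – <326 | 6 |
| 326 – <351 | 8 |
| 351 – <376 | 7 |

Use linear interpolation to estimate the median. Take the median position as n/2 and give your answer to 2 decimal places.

242.67

Cumulative frequencies: 11, 33, 45, 54, 61, 67, 75, 82
n = 82; position = n/2 = 41.
This falls in the class 226 – <251: L = 226, F = 33, f = 12, h = 25.
Median ≈ 226 + ((41 − 33) / 12) × 25 = 242.6667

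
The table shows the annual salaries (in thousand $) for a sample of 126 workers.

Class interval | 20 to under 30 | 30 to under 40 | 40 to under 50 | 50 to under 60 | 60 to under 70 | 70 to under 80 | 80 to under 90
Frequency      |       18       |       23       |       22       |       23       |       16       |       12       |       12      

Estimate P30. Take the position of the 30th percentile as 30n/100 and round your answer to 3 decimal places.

Cumulative frequencies: 18, 41, 63, 86, 102, 114, 126
n = 126; position = 30n/100 = 37.8.
This falls in the class 30 to under 40: L = 30, F = 18, f = 23, h = 10.
30th percentile ≈ 30 + ((37.8 − 18) / 23) × 10 = 38.6087

38.609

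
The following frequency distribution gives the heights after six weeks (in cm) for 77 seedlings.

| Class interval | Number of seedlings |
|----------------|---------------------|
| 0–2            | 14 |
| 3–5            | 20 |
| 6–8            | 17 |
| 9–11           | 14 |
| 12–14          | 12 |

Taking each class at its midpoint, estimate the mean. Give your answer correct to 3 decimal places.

6.610

Midpoints: 1, 4, 7, 10, 13
Σfm = 14×1 + 20×4 + 17×7 + 14×10 + 12×13 = 509
n = Σf = 77
Mean = 509 / 77 = 6.6104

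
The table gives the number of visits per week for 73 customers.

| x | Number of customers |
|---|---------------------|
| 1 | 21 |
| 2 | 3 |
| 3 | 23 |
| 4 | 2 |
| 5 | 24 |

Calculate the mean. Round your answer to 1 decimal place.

Values: 1, 2, 3, 4, 5
Σfx = 21×1 + 3×2 + 23×3 + 2×4 + 24×5 = 224
n = Σf = 73
Mean = 224 / 73 = 3.0685

3.1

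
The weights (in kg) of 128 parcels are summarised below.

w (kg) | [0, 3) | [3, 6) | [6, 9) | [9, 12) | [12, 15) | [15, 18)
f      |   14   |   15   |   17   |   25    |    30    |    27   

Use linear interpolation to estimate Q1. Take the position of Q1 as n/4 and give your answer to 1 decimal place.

Cumulative frequencies: 14, 29, 46, 71, 101, 128
n = 128; position = n/4 = 32.
This falls in the class [6, 9): L = 6, F = 29, f = 17, h = 3.
Lower quartile ≈ 6 + ((32 − 29) / 17) × 3 = 6.5294

6.5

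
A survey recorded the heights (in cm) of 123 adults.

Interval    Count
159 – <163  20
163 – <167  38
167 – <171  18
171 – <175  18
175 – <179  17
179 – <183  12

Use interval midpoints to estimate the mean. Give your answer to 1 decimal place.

169.3

Midpoints: 161, 165, 169, 173, 177, 181
Σfm = 20×161 + 38×165 + 18×169 + 18×173 + 17×177 + 12×181 = 20827
n = Σf = 123
Mean = 20827 / 123 = 169.3252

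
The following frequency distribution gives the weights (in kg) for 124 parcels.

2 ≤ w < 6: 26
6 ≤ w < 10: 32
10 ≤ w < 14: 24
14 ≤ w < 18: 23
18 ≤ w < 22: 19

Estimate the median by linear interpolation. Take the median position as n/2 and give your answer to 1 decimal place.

10.7

Cumulative frequencies: 26, 58, 82, 105, 124
n = 124; position = n/2 = 62.
This falls in the class 10 ≤ w < 14: L = 10, F = 58, f = 24, h = 4.
Median ≈ 10 + ((62 − 58) / 24) × 4 = 10.6667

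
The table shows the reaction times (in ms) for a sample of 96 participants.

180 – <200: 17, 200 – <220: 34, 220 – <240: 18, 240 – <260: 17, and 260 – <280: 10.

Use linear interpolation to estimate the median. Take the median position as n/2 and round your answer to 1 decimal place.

Cumulative frequencies: 17, 51, 69, 86, 96
n = 96; position = n/2 = 48.
This falls in the class 200 – <220: L = 200, F = 17, f = 34, h = 20.
Median ≈ 200 + ((48 − 17) / 34) × 20 = 218.2353

218.2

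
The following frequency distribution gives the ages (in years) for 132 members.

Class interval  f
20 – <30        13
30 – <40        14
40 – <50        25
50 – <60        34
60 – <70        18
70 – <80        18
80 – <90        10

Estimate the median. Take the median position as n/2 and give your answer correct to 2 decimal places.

Cumulative frequencies: 13, 27, 52, 86, 104, 122, 132
n = 132; position = n/2 = 66.
This falls in the class 50 – <60: L = 50, F = 52, f = 34, h = 10.
Median ≈ 50 + ((66 − 52) / 34) × 10 = 54.1176

54.12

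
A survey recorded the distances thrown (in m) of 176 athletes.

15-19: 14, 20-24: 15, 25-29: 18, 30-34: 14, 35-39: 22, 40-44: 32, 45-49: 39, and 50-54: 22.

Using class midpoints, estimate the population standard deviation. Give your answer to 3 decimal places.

Midpoints: 17, 22, 27, 32, 37, 42, 47, 52
n = 176, Σfm = 6637, mean = 37.7102
Σfm² = 270969
Σf(m − x̄)² = Σfm² − (Σfm)²/n = 270969 − 6637²/176 = 20686.2216
Population variance = 20686.2216 / 176 = 117.5353
Standard deviation = √117.5353 = 10.8414

10.841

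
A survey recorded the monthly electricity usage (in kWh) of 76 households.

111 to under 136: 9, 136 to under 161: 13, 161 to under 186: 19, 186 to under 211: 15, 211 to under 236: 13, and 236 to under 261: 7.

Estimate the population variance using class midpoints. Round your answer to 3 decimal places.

Midpoints: 123.5, 148.5, 173.5, 198.5, 223.5, 248.5
n = 76, Σfm = 13961, mean = 183.6974
Σfm² = 2668571
Σf(m − x̄)² = Σfm² − (Σfm)²/n = 2668571 − 13961²/76 = 103972.0395
Population variance = 103972.0395 / 76 = 1368.0532

1368.053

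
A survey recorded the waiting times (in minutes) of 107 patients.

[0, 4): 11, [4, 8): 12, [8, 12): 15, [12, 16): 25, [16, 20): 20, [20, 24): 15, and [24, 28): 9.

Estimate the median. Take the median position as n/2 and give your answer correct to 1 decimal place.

14.5

Cumulative frequencies: 11, 23, 38, 63, 83, 98, 107
n = 107; position = n/2 = 53.5.
This falls in the class [12, 16): L = 12, F = 38, f = 25, h = 4.
Median ≈ 12 + ((53.5 − 38) / 25) × 4 = 14.4800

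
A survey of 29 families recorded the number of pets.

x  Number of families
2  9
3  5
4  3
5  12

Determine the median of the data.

Cumulative frequencies: 9, 14, 17, 29
n = 29, so the median is the value in position (n+1)/2 = 15.
Position 15 falls at value 4.

4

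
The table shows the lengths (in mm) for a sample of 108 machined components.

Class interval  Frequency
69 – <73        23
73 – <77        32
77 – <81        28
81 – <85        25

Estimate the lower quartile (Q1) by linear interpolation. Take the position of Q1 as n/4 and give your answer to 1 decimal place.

Cumulative frequencies: 23, 55, 83, 108
n = 108; position = n/4 = 27.
This falls in the class 73 – <77: L = 73, F = 23, f = 32, h = 4.
Lower quartile ≈ 73 + ((27 − 23) / 32) × 4 = 73.5000

73.5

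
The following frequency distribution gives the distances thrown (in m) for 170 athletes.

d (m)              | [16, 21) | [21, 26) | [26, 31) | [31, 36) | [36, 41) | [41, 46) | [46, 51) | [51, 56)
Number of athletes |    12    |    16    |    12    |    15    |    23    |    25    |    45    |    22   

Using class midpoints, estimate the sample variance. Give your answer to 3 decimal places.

Midpoints: 18.5, 23.5, 28.5, 33.5, 38.5, 43.5, 48.5, 53.5
n = 170, Σfm = 6775, mean = 39.8529
Σfm² = 289742.5
Σf(m − x̄)² = Σfm² − (Σfm)²/n = 289742.5 − 6775²/170 = 19738.8235
Sample variance = 19738.8235 / 169 = 116.7978

116.798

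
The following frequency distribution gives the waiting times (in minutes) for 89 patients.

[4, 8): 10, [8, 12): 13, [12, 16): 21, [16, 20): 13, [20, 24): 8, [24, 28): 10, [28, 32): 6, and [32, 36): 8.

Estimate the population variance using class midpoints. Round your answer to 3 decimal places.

Midpoints: 6, 10, 14, 18, 22, 26, 30, 34
n = 89, Σfm = 1606, mean = 18.0449
Σfm² = 35268
Σf(m − x̄)² = Σfm² − (Σfm)²/n = 35268 − 1606²/89 = 6287.8202
Population variance = 6287.8202 / 89 = 70.6497

70.650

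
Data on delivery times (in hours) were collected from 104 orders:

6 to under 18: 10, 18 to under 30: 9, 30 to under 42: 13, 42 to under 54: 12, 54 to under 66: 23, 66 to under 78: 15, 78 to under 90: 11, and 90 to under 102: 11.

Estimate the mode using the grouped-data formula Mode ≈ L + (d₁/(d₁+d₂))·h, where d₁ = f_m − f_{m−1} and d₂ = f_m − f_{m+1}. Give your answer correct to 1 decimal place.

60.9

Modal class: 54 to under 66 (highest frequency 23).
d₁ = 23 − 12 = 11, d₂ = 23 − 15 = 8
Mode ≈ 54 + (11/(11+8)) × 12 = 54 + 6.9474 = 60.9474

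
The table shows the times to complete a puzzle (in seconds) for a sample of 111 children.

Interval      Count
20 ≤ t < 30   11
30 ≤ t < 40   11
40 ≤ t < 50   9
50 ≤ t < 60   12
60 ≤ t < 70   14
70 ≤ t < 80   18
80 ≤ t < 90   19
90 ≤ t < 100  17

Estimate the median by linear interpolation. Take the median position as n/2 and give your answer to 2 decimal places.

68.93

Cumulative frequencies: 11, 22, 31, 43, 57, 75, 94, 111
n = 111; position = n/2 = 55.5.
This falls in the class 60 ≤ t < 70: L = 60, F = 43, f = 14, h = 10.
Median ≈ 60 + ((55.5 − 43) / 14) × 10 = 68.9286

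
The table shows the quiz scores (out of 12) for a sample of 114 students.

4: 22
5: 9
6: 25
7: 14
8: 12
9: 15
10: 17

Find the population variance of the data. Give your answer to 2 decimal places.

4.23

Values: 4, 5, 6, 7, 8, 9, 10
n = 114, Σfx = 782, mean = 6.8596
Σfx² = 5846
Σf(x − x̄)² = Σfx² − (Σfx)²/n = 5846 − 782²/114 = 481.7544
Population variance = 481.7544 / 114 = 4.2259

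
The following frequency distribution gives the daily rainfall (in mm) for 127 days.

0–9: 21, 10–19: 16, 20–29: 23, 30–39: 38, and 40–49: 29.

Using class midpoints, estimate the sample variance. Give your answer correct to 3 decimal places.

192.563

Midpoints: 4.5, 14.5, 24.5, 34.5, 44.5
n = 127, Σfm = 3491.5, mean = 27.4921
Σfm² = 120251.75
Σf(m − x̄)² = Σfm² − (Σfm)²/n = 120251.75 − 3491.5²/127 = 24262.9921
Sample variance = 24262.9921 / 126 = 192.5634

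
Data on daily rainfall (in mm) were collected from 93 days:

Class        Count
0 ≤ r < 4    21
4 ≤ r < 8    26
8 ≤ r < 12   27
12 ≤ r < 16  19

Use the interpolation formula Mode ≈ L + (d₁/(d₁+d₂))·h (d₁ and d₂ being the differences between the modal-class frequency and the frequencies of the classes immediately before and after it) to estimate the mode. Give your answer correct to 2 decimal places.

8.44

Modal class: 8 ≤ r < 12 (highest frequency 27).
d₁ = 27 − 26 = 1, d₂ = 27 − 19 = 8
Mode ≈ 8 + (1/(1+8)) × 4 = 8 + 0.4444 = 8.4444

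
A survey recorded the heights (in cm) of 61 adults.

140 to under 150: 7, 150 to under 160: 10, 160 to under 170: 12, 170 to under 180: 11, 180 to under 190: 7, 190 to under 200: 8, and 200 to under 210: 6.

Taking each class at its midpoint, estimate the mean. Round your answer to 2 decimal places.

173.03

Midpoints: 145, 155, 165, 175, 185, 195, 205
Σfm = 7×145 + 10×155 + 12×165 + 11×175 + 7×185 + 8×195 + 6×205 = 10555
n = Σf = 61
Mean = 10555 / 61 = 173.0328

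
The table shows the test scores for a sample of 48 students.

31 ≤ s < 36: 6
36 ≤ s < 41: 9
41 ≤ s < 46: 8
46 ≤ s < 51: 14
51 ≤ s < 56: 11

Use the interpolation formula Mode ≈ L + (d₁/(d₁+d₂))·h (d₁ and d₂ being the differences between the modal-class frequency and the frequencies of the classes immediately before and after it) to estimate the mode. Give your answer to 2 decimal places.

49.33

Modal class: 46 ≤ s < 51 (highest frequency 14).
d₁ = 14 − 8 = 6, d₂ = 14 − 11 = 3
Mode ≈ 46 + (6/(6+3)) × 5 = 46 + 3.3333 = 49.3333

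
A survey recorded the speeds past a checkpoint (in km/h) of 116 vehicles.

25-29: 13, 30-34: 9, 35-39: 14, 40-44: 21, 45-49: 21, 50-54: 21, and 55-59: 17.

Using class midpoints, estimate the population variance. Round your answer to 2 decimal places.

Midpoints: 27, 32, 37, 42, 47, 52, 57
n = 116, Σfm = 5087, mean = 43.8534
Σfm² = 233309
Σf(m − x̄)² = Σfm² − (Σfm)²/n = 233309 − 5087²/116 = 10226.5086
Population variance = 10226.5086 / 116 = 88.1596

88.16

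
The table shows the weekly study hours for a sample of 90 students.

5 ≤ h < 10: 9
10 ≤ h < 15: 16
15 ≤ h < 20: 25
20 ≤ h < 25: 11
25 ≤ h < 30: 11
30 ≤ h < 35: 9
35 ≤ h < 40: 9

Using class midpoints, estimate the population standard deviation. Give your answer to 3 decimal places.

Midpoints: 7.5, 12.5, 17.5, 22.5, 27.5, 32.5, 37.5
n = 90, Σfm = 1885, mean = 20.9444
Σfm² = 46712.5
Σf(m − x̄)² = Σfm² − (Σfm)²/n = 46712.5 − 1885²/90 = 7232.2222
Population variance = 7232.2222 / 90 = 80.3580
Standard deviation = √80.3580 = 8.9643

8.964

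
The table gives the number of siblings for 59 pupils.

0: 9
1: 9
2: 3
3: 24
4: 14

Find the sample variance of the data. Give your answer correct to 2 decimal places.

Values: 0, 1, 2, 3, 4
n = 59, Σfx = 143, mean = 2.4237
Σfx² = 461
Σf(x − x̄)² = Σfx² − (Σfx)²/n = 461 − 143²/59 = 114.4068
Sample variance = 114.4068 / 58 = 1.9725

1.97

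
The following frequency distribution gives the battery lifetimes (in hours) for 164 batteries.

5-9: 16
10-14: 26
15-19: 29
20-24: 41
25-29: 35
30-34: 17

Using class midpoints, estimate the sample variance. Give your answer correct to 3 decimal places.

54.915

Midpoints: 7, 12, 17, 22, 27, 32
n = 164, Σfm = 3308, mean = 20.1707
Σfm² = 75676
Σf(m − x̄)² = Σfm² − (Σfm)²/n = 75676 − 3308²/164 = 8951.2195
Sample variance = 8951.2195 / 163 = 54.9155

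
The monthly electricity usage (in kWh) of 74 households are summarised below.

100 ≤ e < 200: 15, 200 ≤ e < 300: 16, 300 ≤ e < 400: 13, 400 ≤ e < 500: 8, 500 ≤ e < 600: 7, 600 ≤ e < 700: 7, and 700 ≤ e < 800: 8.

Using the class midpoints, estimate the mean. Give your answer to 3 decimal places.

Midpoints: 150, 250, 350, 450, 550, 650, 750
Σfm = 15×150 + 16×250 + 13×350 + 8×450 + 7×550 + 7×650 + 8×750 = 28800
n = Σf = 74
Mean = 28800 / 74 = 389.1892

389.189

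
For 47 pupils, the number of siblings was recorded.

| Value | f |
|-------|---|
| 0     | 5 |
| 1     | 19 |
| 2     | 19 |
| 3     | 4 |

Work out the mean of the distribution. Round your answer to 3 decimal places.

Values: 0, 1, 2, 3
Σfx = 5×0 + 19×1 + 19×2 + 4×3 = 69
n = Σf = 47
Mean = 69 / 47 = 1.4681

1.468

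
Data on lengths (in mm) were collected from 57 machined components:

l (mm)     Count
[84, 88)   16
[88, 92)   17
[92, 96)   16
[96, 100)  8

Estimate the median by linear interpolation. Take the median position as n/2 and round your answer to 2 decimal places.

90.94

Cumulative frequencies: 16, 33, 49, 57
n = 57; position = n/2 = 28.5.
This falls in the class [88, 92): L = 88, F = 16, f = 17, h = 4.
Median ≈ 88 + ((28.5 − 16) / 17) × 4 = 90.9412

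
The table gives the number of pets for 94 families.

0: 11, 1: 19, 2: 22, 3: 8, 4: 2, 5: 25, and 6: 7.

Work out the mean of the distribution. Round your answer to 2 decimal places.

Values: 0, 1, 2, 3, 4, 5, 6
Σfx = 11×0 + 19×1 + 22×2 + 8×3 + 2×4 + 25×5 + 7×6 = 262
n = Σf = 94
Mean = 262 / 94 = 2.7872

2.79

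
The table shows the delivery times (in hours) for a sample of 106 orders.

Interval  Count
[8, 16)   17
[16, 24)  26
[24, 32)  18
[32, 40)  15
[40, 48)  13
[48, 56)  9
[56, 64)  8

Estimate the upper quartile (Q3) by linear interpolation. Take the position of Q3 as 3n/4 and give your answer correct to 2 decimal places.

42.15

Cumulative frequencies: 17, 43, 61, 76, 89, 98, 106
n = 106; position = 3n/4 = 79.5.
This falls in the class [40, 48): L = 40, F = 76, f = 13, h = 8.
Upper quartile ≈ 40 + ((79.5 − 76) / 13) × 8 = 42.1538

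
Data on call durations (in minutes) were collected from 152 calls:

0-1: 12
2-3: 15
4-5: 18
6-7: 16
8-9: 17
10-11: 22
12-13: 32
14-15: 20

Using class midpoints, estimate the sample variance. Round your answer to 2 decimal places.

Midpoints: 0.5, 2.5, 4.5, 6.5, 8.5, 10.5, 12.5, 14.5
n = 152, Σfm = 1294, mean = 8.5132
Σfm² = 13996
Σf(m − x̄)² = Σfm² − (Σfm)²/n = 13996 − 1294²/152 = 2979.9737
Sample variance = 2979.9737 / 151 = 19.7349

19.73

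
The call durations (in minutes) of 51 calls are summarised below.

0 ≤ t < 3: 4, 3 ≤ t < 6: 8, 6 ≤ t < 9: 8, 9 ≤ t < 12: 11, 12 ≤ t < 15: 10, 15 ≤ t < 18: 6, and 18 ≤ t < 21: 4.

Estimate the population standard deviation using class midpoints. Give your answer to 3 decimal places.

5.075

Midpoints: 1.5, 4.5, 7.5, 10.5, 13.5, 16.5, 19.5
n = 51, Σfm = 529.5, mean = 10.3824
Σfm² = 6810.75
Σf(m − x̄)² = Σfm² − (Σfm)²/n = 6810.75 − 529.5²/51 = 1313.2941
Population variance = 1313.2941 / 51 = 25.7509
Standard deviation = √25.7509 = 5.0745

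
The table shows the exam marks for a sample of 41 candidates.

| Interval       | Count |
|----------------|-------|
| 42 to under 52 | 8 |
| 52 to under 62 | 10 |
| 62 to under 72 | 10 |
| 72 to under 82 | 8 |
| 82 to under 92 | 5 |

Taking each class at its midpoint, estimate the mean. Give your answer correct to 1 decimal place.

65.0

Midpoints: 47, 57, 67, 77, 87
Σfm = 8×47 + 10×57 + 10×67 + 8×77 + 5×87 = 2667
n = Σf = 41
Mean = 2667 / 41 = 65.0488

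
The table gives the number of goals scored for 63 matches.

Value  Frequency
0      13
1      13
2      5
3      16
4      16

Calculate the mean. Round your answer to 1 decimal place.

2.1

Values: 0, 1, 2, 3, 4
Σfx = 13×0 + 13×1 + 5×2 + 16×3 + 16×4 = 135
n = Σf = 63
Mean = 135 / 63 = 2.1429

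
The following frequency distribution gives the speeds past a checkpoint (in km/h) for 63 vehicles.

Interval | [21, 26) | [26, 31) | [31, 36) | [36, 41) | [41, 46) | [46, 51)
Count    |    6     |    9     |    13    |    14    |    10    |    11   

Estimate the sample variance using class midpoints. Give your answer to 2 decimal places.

Midpoints: 23.5, 28.5, 33.5, 38.5, 43.5, 48.5
n = 63, Σfm = 2340.5, mean = 37.1508
Σfm² = 90761.75
Σf(m − x̄)² = Σfm² − (Σfm)²/n = 90761.75 − 2340.5²/63 = 3810.3175
Sample variance = 3810.3175 / 62 = 61.4567

61.46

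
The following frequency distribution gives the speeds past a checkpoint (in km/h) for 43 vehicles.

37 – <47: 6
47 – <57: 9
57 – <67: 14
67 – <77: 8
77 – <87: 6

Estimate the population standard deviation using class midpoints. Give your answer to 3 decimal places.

12.293

Midpoints: 42, 52, 62, 72, 82
n = 43, Σfm = 2656, mean = 61.7674
Σfm² = 170552
Σf(m − x̄)² = Σfm² − (Σfm)²/n = 170552 − 2656²/43 = 6497.6744
Population variance = 6497.6744 / 43 = 151.1087
Standard deviation = √151.1087 = 12.2926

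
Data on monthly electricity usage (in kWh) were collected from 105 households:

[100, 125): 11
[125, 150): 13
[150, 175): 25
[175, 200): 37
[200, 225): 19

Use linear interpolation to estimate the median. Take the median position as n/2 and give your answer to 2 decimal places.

177.36

Cumulative frequencies: 11, 24, 49, 86, 105
n = 105; position = n/2 = 52.5.
This falls in the class [175, 200): L = 175, F = 49, f = 37, h = 25.
Median ≈ 175 + ((52.5 − 49) / 37) × 25 = 177.3649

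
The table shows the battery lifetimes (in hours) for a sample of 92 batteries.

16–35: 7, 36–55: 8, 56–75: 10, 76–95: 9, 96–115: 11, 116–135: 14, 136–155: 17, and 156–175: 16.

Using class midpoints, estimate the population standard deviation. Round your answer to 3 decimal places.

Midpoints: 25.5, 45.5, 65.5, 85.5, 105.5, 125.5, 145.5, 165.5
n = 92, Σfm = 10006, mean = 108.7609
Σfm² = 1270883
Σf(m − x̄)² = Σfm² − (Σfm)²/n = 1270883 − 10006²/92 = 182621.7391
Population variance = 182621.7391 / 92 = 1985.0189
Standard deviation = √1985.0189 = 44.5536

44.554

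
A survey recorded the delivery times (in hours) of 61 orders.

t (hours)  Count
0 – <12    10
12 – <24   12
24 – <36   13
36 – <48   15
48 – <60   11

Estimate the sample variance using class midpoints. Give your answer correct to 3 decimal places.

265.416

Midpoints: 6, 18, 30, 42, 54
n = 61, Σfm = 1890, mean = 30.9836
Σfm² = 74484
Σf(m − x̄)² = Σfm² − (Σfm)²/n = 74484 − 1890²/61 = 15924.9836
Sample variance = 15924.9836 / 60 = 265.4164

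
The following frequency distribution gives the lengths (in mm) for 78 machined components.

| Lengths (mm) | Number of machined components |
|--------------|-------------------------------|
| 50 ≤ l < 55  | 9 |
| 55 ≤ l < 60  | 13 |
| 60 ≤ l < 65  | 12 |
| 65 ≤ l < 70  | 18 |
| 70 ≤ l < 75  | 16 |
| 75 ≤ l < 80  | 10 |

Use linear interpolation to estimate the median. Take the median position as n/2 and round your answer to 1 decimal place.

66.4

Cumulative frequencies: 9, 22, 34, 52, 68, 78
n = 78; position = n/2 = 39.
This falls in the class 65 ≤ l < 70: L = 65, F = 34, f = 18, h = 5.
Median ≈ 65 + ((39 − 34) / 18) × 5 = 66.3889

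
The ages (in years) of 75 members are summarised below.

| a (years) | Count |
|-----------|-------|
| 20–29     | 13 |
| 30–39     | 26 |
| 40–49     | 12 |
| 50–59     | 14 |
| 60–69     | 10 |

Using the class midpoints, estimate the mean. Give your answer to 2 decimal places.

Midpoints: 24.5, 34.5, 44.5, 54.5, 64.5
Σfm = 13×24.5 + 26×34.5 + 12×44.5 + 14×54.5 + 10×64.5 = 3157.5
n = Σf = 75
Mean = 3157.5 / 75 = 42.1000

42.10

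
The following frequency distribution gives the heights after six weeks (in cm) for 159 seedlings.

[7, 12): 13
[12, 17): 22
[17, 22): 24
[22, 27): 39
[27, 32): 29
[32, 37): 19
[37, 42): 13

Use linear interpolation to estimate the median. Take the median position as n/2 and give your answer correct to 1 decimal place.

Cumulative frequencies: 13, 35, 59, 98, 127, 146, 159
n = 159; position = n/2 = 79.5.
This falls in the class [22, 27): L = 22, F = 59, f = 39, h = 5.
Median ≈ 22 + ((79.5 − 59) / 39) × 5 = 24.6282

24.6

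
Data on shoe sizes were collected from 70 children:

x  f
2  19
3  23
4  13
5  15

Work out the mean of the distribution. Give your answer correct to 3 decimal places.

3.343

Values: 2, 3, 4, 5
Σfx = 19×2 + 23×3 + 13×4 + 15×5 = 234
n = Σf = 70
Mean = 234 / 70 = 3.3429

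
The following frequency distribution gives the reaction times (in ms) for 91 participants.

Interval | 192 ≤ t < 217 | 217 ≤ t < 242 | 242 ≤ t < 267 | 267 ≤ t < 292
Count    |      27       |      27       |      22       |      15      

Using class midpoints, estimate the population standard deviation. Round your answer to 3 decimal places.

26.485

Midpoints: 204.5, 229.5, 254.5, 279.5
n = 91, Σfm = 21509.5, mean = 236.3681
Σfm² = 5147992.75
Σf(m − x̄)² = Σfm² − (Σfm)²/n = 5147992.75 − 21509.5²/91 = 63832.4176
Population variance = 63832.4176 / 91 = 701.4551
Standard deviation = √701.4551 = 26.4850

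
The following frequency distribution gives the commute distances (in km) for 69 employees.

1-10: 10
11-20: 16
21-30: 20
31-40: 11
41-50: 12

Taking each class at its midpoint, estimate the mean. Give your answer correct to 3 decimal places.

25.355

Midpoints: 5.5, 15.5, 25.5, 35.5, 45.5
Σfm = 10×5.5 + 16×15.5 + 20×25.5 + 11×35.5 + 12×45.5 = 1749.5
n = Σf = 69
Mean = 1749.5 / 69 = 25.3551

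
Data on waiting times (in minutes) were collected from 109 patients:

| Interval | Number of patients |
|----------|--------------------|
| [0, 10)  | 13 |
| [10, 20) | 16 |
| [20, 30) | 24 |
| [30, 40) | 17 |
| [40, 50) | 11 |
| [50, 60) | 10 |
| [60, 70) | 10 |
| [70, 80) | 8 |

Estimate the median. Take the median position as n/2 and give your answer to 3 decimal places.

30.882

Cumulative frequencies: 13, 29, 53, 70, 81, 91, 101, 109
n = 109; position = n/2 = 54.5.
This falls in the class [30, 40): L = 30, F = 53, f = 17, h = 10.
Median ≈ 30 + ((54.5 − 53) / 17) × 10 = 30.8824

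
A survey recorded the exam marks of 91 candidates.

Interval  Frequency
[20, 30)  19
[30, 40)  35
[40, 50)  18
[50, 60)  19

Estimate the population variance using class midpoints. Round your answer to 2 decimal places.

Midpoints: 25, 35, 45, 55
n = 91, Σfm = 3555, mean = 39.0659
Σfm² = 148675
Σf(m − x̄)² = Σfm² − (Σfm)²/n = 148675 − 3555²/91 = 9795.6044
Population variance = 9795.6044 / 91 = 107.6440

107.64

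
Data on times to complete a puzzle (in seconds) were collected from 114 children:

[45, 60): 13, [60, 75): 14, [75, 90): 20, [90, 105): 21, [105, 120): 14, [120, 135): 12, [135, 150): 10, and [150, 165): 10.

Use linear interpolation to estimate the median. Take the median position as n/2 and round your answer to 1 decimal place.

Cumulative frequencies: 13, 27, 47, 68, 82, 94, 104, 114
n = 114; position = n/2 = 57.
This falls in the class [90, 105): L = 90, F = 47, f = 21, h = 15.
Median ≈ 90 + ((57 − 47) / 21) × 15 = 97.1429

97.1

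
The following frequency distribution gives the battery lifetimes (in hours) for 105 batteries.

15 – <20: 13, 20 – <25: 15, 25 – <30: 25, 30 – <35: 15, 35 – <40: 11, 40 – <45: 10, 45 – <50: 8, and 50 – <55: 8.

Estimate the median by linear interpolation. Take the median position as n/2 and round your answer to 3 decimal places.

29.900

Cumulative frequencies: 13, 28, 53, 68, 79, 89, 97, 105
n = 105; position = n/2 = 52.5.
This falls in the class 25 – <30: L = 25, F = 28, f = 25, h = 5.
Median ≈ 25 + ((52.5 − 28) / 25) × 5 = 29.9000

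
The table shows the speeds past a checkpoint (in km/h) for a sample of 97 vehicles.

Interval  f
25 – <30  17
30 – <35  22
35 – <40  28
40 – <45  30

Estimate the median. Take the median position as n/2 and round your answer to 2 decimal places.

Cumulative frequencies: 17, 39, 67, 97
n = 97; position = n/2 = 48.5.
This falls in the class 35 – <40: L = 35, F = 39, f = 28, h = 5.
Median ≈ 35 + ((48.5 − 39) / 28) × 5 = 36.6964

36.70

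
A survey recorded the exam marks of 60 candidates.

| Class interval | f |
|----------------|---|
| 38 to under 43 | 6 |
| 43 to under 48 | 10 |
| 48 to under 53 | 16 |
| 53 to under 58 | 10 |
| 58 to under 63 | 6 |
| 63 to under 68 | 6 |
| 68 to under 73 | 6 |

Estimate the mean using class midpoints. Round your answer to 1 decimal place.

54.0

Midpoints: 40.5, 45.5, 50.5, 55.5, 60.5, 65.5, 70.5
Σfm = 6×40.5 + 10×45.5 + 16×50.5 + 10×55.5 + 6×60.5 + 6×65.5 + 6×70.5 = 3240
n = Σf = 60
Mean = 3240 / 60 = 54.0000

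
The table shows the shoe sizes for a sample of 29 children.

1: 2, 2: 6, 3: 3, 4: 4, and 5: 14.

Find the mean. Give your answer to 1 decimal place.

Values: 1, 2, 3, 4, 5
Σfx = 2×1 + 6×2 + 3×3 + 4×4 + 14×5 = 109
n = Σf = 29
Mean = 109 / 29 = 3.7586

3.8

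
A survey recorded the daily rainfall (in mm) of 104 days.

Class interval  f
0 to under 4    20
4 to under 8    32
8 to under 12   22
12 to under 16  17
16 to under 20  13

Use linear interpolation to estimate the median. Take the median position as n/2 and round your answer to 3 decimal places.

8.000

Cumulative frequencies: 20, 52, 74, 91, 104
n = 104; position = n/2 = 52.
This falls in the class 4 to under 8: L = 4, F = 20, f = 32, h = 4.
Median ≈ 4 + ((52 − 20) / 32) × 4 = 8.0000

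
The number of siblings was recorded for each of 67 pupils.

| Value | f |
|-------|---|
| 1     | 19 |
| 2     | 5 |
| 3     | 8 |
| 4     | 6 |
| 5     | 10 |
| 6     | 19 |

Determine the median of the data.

4

Cumulative frequencies: 19, 24, 32, 38, 48, 67
n = 67, so the median is the value in position (n+1)/2 = 34.
Position 34 falls at value 4.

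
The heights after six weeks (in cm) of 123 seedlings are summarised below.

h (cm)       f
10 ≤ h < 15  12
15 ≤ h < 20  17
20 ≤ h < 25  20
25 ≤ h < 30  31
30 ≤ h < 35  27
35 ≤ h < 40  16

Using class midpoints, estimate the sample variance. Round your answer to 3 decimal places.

57.210

Midpoints: 12.5, 17.5, 22.5, 27.5, 32.5, 37.5
n = 123, Σfm = 3227.5, mean = 26.2398
Σfm² = 91668.75
Σf(m − x̄)² = Σfm² − (Σfm)²/n = 91668.75 − 3227.5²/123 = 6979.6748
Sample variance = 6979.6748 / 122 = 57.2104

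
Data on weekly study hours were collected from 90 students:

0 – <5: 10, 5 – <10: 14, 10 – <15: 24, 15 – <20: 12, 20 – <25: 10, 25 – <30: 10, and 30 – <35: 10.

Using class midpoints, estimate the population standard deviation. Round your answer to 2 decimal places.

9.20

Midpoints: 2.5, 7.5, 12.5, 17.5, 22.5, 27.5, 32.5
n = 90, Σfm = 1465, mean = 16.2778
Σfm² = 31462.5
Σf(m − x̄)² = Σfm² − (Σfm)²/n = 31462.5 − 1465²/90 = 7615.5556
Population variance = 7615.5556 / 90 = 84.6173
Standard deviation = √84.6173 = 9.1988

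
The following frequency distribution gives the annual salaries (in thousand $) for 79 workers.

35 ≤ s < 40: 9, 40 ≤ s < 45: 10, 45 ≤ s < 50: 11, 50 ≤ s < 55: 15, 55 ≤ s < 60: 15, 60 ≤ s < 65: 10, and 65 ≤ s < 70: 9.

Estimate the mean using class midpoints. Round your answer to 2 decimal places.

Midpoints: 37.5, 42.5, 47.5, 52.5, 57.5, 62.5, 67.5
Σfm = 9×37.5 + 10×42.5 + 11×47.5 + 15×52.5 + 15×57.5 + 10×62.5 + 9×67.5 = 4167.5
n = Σf = 79
Mean = 4167.5 / 79 = 52.7532

52.75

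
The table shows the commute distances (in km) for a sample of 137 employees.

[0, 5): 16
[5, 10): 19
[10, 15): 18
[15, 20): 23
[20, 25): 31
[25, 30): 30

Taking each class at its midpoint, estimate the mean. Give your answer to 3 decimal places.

17.026

Midpoints: 2.5, 7.5, 12.5, 17.5, 22.5, 27.5
Σfm = 16×2.5 + 19×7.5 + 18×12.5 + 23×17.5 + 31×22.5 + 30×27.5 = 2332.5
n = Σf = 137
Mean = 2332.5 / 137 = 17.0255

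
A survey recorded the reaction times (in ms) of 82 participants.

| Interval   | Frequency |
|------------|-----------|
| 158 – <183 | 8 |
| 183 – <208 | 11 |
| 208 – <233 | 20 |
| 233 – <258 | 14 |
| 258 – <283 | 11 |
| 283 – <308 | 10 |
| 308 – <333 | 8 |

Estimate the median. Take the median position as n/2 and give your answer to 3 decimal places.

236.571

Cumulative frequencies: 8, 19, 39, 53, 64, 74, 82
n = 82; position = n/2 = 41.
This falls in the class 233 – <258: L = 233, F = 39, f = 14, h = 25.
Median ≈ 233 + ((41 − 39) / 14) × 25 = 236.5714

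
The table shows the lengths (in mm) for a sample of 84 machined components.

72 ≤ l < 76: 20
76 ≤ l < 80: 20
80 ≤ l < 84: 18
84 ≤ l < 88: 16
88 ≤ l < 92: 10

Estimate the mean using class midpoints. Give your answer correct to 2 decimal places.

Midpoints: 74, 78, 82, 86, 90
Σfm = 20×74 + 20×78 + 18×82 + 16×86 + 10×90 = 6792
n = Σf = 84
Mean = 6792 / 84 = 80.8571

80.86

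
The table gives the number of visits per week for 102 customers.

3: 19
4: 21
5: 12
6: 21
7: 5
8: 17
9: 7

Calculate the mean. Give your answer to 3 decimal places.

Values: 3, 4, 5, 6, 7, 8, 9
Σfx = 19×3 + 21×4 + 12×5 + 21×6 + 5×7 + 17×8 + 7×9 = 561
n = Σf = 102
Mean = 561 / 102 = 5.5000

5.500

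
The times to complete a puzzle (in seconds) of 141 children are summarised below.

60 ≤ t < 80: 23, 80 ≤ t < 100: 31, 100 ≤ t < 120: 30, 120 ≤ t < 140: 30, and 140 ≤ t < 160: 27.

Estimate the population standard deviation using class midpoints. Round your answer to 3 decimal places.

Midpoints: 70, 90, 110, 130, 150
n = 141, Σfm = 15650, mean = 110.9929
Σfm² = 1841300
Σf(m − x̄)² = Σfm² − (Σfm)²/n = 1841300 − 15650²/141 = 104260.9929
Population variance = 104260.9929 / 141 = 739.4397
Standard deviation = √739.4397 = 27.1926

27.193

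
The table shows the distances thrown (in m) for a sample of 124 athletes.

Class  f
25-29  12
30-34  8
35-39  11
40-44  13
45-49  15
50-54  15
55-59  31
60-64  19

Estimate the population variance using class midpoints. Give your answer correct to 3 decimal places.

Midpoints: 27, 32, 37, 42, 47, 52, 57, 62
n = 124, Σfm = 5963, mean = 48.0887
Σfm² = 302381
Σf(m − x̄)² = Σfm² − (Σfm)²/n = 302381 − 5963²/124 = 15628.0242
Population variance = 15628.0242 / 124 = 126.0325

126.032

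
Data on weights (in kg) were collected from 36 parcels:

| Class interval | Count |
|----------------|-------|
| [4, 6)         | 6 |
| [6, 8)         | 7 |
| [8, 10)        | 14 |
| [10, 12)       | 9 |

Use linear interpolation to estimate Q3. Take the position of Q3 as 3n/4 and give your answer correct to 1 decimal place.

10.0

Cumulative frequencies: 6, 13, 27, 36
n = 36; position = 3n/4 = 27.
This falls in the class [8, 10): L = 8, F = 13, f = 14, h = 2.
Upper quartile ≈ 8 + ((27 − 13) / 14) × 2 = 10.0000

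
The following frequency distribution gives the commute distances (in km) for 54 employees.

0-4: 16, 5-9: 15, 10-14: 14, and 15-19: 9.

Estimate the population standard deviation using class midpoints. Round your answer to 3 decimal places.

5.325

Midpoints: 2, 7, 12, 17
n = 54, Σfm = 458, mean = 8.4815
Σfm² = 5416
Σf(m − x̄)² = Σfm² − (Σfm)²/n = 5416 − 458²/54 = 1531.4815
Population variance = 1531.4815 / 54 = 28.3608
Standard deviation = √28.3608 = 5.3255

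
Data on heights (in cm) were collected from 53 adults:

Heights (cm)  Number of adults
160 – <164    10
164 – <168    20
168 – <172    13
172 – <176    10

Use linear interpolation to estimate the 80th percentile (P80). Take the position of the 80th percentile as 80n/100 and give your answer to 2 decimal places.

171.82

Cumulative frequencies: 10, 30, 43, 53
n = 53; position = 80n/100 = 42.4.
This falls in the class 168 – <172: L = 168, F = 30, f = 13, h = 4.
80th percentile ≈ 168 + ((42.4 − 30) / 13) × 4 = 171.8154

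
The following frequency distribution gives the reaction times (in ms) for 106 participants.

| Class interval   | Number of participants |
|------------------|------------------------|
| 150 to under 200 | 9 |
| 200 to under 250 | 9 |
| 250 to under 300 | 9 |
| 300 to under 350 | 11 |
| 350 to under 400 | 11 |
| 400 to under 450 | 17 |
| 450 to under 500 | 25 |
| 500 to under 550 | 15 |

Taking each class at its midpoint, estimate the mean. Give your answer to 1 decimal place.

384.4

Midpoints: 175, 225, 275, 325, 375, 425, 475, 525
Σfm = 9×175 + 9×225 + 9×275 + 11×325 + 11×375 + 17×425 + 25×475 + 15×525 = 40750
n = Σf = 106
Mean = 40750 / 106 = 384.4340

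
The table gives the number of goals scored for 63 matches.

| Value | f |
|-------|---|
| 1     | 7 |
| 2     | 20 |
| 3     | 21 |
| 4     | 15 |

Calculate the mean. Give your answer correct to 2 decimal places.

Values: 1, 2, 3, 4
Σfx = 7×1 + 20×2 + 21×3 + 15×4 = 170
n = Σf = 63
Mean = 170 / 63 = 2.6984

2.70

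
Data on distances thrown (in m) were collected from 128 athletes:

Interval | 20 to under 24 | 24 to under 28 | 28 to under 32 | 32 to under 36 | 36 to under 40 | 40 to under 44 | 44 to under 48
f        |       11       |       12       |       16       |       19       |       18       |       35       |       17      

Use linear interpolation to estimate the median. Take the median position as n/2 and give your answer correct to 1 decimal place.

37.3

Cumulative frequencies: 11, 23, 39, 58, 76, 111, 128
n = 128; position = n/2 = 64.
This falls in the class 36 to under 40: L = 36, F = 58, f = 18, h = 4.
Median ≈ 36 + ((64 − 58) / 18) × 4 = 37.3333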